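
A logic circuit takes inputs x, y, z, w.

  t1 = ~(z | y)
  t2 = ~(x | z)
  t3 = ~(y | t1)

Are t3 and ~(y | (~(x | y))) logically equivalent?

t1 = ~(z | y)
t3 = ~(y | t1) = ~(y | (~(z | y)))
At x=0, y=0, z=1, w=0: circuit gives 1, formula gives 0.

No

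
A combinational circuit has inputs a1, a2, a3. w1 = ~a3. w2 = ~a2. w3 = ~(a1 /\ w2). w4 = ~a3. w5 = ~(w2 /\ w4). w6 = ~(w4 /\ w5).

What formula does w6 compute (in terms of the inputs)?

~(~a3 /\ (~(~a2 /\ ~a3)))

w2 = ~a2
w4 = ~a3
w5 = ~(w2 /\ w4) = ~(~a2 /\ ~a3)
w6 = ~(w4 /\ w5) = ~(~a3 /\ (~(~a2 /\ ~a3)))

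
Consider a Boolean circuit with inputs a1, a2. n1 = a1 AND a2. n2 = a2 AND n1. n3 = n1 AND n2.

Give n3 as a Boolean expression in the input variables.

(a1 AND a2) AND (a2 AND (a1 AND a2))

n1 = a1 AND a2
n2 = a2 AND n1 = a2 AND (a1 AND a2)
n3 = n1 AND n2 = (a1 AND a2) AND (a2 AND (a1 AND a2))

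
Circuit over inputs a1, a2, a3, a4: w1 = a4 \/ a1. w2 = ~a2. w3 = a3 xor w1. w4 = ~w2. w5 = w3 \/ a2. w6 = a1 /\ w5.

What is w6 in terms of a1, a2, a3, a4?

a1 /\ ((a3 xor (a4 \/ a1)) \/ a2)

w1 = a4 \/ a1
w3 = a3 xor w1 = a3 xor (a4 \/ a1)
w5 = w3 \/ a2 = (a3 xor (a4 \/ a1)) \/ a2
w6 = a1 /\ w5 = a1 /\ ((a3 xor (a4 \/ a1)) \/ a2)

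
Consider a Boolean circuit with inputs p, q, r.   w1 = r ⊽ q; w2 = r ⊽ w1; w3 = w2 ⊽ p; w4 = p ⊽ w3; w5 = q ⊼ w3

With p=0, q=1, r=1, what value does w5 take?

w1 = 1 ⊽ 1 = 0
w2 = 1 ⊽ 0 = 0
w3 = 0 ⊽ 0 = 1
w5 = 1 ⊼ 1 = 0

0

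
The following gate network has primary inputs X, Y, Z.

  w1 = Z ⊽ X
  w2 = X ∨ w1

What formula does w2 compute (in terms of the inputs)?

w1 = Z ⊽ X
w2 = X ∨ w1 = X ∨ (Z ⊽ X)

X ∨ (Z ⊽ X)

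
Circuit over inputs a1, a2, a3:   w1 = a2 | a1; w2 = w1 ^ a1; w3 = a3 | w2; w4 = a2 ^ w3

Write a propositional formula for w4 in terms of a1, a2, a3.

w1 = a2 | a1
w2 = w1 ^ a1 = (a2 | a1) ^ a1
w3 = a3 | w2 = a3 | ((a2 | a1) ^ a1)
w4 = a2 ^ w3 = a2 ^ (a3 | ((a2 | a1) ^ a1))

a2 ^ (a3 | ((a2 | a1) ^ a1))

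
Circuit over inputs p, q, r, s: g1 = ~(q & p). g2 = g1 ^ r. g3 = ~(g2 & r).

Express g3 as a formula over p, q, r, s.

g1 = ~(q & p)
g2 = g1 ^ r = (~(q & p)) ^ r
g3 = ~(g2 & r) = ~(((~(q & p)) ^ r) & r)

~(((~(q & p)) ^ r) & r)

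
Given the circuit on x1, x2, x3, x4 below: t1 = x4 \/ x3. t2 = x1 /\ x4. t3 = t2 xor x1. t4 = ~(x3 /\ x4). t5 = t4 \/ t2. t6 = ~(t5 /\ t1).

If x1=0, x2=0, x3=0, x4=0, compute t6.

t1 = 0 \/ 0 = 0
t2 = 0 /\ 0 = 0
t4 = ~(0 /\ 0) = 1
t5 = 1 \/ 0 = 1
t6 = ~(1 /\ 0) = 1

1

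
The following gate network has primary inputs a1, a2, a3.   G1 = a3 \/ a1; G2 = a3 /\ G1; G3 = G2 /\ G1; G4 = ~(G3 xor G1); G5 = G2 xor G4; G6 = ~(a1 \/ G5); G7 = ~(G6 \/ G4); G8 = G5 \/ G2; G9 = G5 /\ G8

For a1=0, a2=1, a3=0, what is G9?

1

G1 = 0 \/ 0 = 0
G2 = 0 /\ 0 = 0
G3 = 0 /\ 0 = 0
G4 = ~(0 xor 0) = 1
G5 = 0 xor 1 = 1
G8 = 1 \/ 0 = 1
G9 = 1 /\ 1 = 1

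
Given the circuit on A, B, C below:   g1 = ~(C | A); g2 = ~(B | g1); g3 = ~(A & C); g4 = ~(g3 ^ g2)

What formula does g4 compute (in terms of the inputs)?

~((~(A & C)) ^ (~(B | (~(C | A)))))

g1 = ~(C | A)
g2 = ~(B | g1) = ~(B | (~(C | A)))
g3 = ~(A & C)
g4 = ~(g3 ^ g2) = ~((~(A & C)) ^ (~(B | (~(C | A)))))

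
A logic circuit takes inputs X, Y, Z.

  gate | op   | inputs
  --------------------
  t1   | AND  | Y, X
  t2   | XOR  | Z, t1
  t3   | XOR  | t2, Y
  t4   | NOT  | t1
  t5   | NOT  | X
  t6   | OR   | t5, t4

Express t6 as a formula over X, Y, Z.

t1 = Y AND X
t4 = NOT t1 = NOT (Y AND X)
t5 = NOT X
t6 = t5 OR t4 = NOT X OR NOT (Y AND X)

NOT X OR NOT (Y AND X)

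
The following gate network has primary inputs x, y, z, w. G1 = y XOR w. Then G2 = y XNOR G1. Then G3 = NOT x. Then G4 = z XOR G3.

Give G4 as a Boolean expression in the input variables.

G3 = NOT x
G4 = z XOR G3 = z XOR NOT x

z XOR NOT x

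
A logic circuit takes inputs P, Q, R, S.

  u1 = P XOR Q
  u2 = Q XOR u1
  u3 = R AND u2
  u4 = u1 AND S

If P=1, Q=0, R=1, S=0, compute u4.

0

u1 = 1 XOR 0 = 1
u4 = 1 AND 0 = 0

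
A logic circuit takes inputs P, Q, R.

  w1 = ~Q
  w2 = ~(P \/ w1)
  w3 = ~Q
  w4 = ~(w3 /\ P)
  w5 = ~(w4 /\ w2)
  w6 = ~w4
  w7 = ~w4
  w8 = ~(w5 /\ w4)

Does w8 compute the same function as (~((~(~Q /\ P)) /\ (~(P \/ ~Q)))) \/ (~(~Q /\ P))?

No

w1 = ~Q
w2 = ~(P \/ w1) = ~(P \/ ~Q)
w3 = ~Q
w4 = ~(w3 /\ P) = ~(~Q /\ P)
w5 = ~(w4 /\ w2) = ~((~(~Q /\ P)) /\ (~(P \/ ~Q)))
w8 = ~(w5 /\ w4) = ~((~((~(~Q /\ P)) /\ (~(P \/ ~Q)))) /\ (~(~Q /\ P)))
At P=0, Q=0, R=0: circuit gives 0, formula gives 1.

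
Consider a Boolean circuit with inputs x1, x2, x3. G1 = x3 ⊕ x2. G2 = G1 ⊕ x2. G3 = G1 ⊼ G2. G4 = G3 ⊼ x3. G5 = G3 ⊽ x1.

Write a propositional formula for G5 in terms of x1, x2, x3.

((x3 ⊕ x2) ⊼ ((x3 ⊕ x2) ⊕ x2)) ⊽ x1

G1 = x3 ⊕ x2
G2 = G1 ⊕ x2 = (x3 ⊕ x2) ⊕ x2
G3 = G1 ⊼ G2 = (x3 ⊕ x2) ⊼ ((x3 ⊕ x2) ⊕ x2)
G5 = G3 ⊽ x1 = ((x3 ⊕ x2) ⊼ ((x3 ⊕ x2) ⊕ x2)) ⊽ x1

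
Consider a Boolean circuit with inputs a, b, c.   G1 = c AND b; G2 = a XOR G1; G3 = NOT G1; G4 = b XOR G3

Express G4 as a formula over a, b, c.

b XOR NOT (c AND b)

G1 = c AND b
G3 = NOT G1 = NOT (c AND b)
G4 = b XOR G3 = b XOR NOT (c AND b)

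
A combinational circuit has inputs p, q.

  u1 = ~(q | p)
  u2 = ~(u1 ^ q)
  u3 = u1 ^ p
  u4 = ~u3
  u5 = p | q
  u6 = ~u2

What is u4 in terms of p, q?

u1 = ~(q | p)
u3 = u1 ^ p = (~(q | p)) ^ p
u4 = ~u3 = ~((~(q | p)) ^ p)

~((~(q | p)) ^ p)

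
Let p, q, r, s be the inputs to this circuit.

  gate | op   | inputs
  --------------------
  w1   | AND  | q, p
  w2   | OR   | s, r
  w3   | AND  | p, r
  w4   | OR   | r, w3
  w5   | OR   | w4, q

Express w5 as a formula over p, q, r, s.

w3 = p AND r
w4 = r OR w3 = r OR (p AND r)
w5 = w4 OR q = (r OR (p AND r)) OR q

(r OR (p AND r)) OR q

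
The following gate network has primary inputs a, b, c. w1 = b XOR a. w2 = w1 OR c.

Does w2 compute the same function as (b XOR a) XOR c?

No

w1 = b XOR a
w2 = w1 OR c = (b XOR a) OR c
At a=0, b=1, c=1: circuit gives 1, formula gives 0.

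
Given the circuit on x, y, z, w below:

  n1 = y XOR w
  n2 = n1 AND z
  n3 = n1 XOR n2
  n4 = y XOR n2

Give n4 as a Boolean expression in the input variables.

y XOR ((y XOR w) AND z)

n1 = y XOR w
n2 = n1 AND z = (y XOR w) AND z
n4 = y XOR n2 = y XOR ((y XOR w) AND z)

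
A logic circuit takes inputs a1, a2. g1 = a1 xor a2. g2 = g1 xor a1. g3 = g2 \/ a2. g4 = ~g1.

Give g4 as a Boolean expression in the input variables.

~(a1 xor a2)

g1 = a1 xor a2
g4 = ~g1 = ~(a1 xor a2)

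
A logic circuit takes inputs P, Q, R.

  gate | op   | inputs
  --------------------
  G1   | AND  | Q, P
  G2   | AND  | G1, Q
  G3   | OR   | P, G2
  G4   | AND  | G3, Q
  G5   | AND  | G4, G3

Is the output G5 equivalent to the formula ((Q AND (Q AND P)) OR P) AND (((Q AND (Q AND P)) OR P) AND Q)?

Yes

G1 = Q AND P
G2 = G1 AND Q = (Q AND P) AND Q
G3 = P OR G2 = P OR ((Q AND P) AND Q)
G4 = G3 AND Q = (P OR ((Q AND P) AND Q)) AND Q
G5 = G4 AND G3 = ((P OR ((Q AND P) AND Q)) AND Q) AND (P OR ((Q AND P) AND Q))
At P=0, Q=0, R=0: circuit gives 0, formula gives 0.
At P=1, Q=1, R=0: circuit gives 1, formula gives 1.
Agrees on all 8 inputs.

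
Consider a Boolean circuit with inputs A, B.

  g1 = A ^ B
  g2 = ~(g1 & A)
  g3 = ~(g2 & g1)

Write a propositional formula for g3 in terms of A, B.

~((~((A ^ B) & A)) & (A ^ B))

g1 = A ^ B
g2 = ~(g1 & A) = ~((A ^ B) & A)
g3 = ~(g2 & g1) = ~((~((A ^ B) & A)) & (A ^ B))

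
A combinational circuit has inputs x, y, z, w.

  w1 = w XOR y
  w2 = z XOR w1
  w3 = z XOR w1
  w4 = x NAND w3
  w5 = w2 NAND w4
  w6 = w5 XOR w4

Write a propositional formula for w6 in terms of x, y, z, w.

((z XOR (w XOR y)) NAND (x NAND (z XOR (w XOR y)))) XOR (x NAND (z XOR (w XOR y)))

w1 = w XOR y
w2 = z XOR w1 = z XOR (w XOR y)
w3 = z XOR w1 = z XOR (w XOR y)
w4 = x NAND w3 = x NAND (z XOR (w XOR y))
w5 = w2 NAND w4 = (z XOR (w XOR y)) NAND (x NAND (z XOR (w XOR y)))
w6 = w5 XOR w4 = ((z XOR (w XOR y)) NAND (x NAND (z XOR (w XOR y)))) XOR (x NAND (z XOR (w XOR y)))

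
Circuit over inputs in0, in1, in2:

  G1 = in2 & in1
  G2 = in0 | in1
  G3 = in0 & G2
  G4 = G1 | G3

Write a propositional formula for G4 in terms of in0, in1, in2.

(in2 & in1) | (in0 & (in0 | in1))

G1 = in2 & in1
G2 = in0 | in1
G3 = in0 & G2 = in0 & (in0 | in1)
G4 = G1 | G3 = (in2 & in1) | (in0 & (in0 | in1))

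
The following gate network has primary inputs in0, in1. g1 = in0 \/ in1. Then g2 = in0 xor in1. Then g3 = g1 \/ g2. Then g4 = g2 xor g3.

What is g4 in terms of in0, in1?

g1 = in0 \/ in1
g2 = in0 xor in1
g3 = g1 \/ g2 = (in0 \/ in1) \/ (in0 xor in1)
g4 = g2 xor g3 = (in0 xor in1) xor ((in0 \/ in1) \/ (in0 xor in1))

(in0 xor in1) xor ((in0 \/ in1) \/ (in0 xor in1))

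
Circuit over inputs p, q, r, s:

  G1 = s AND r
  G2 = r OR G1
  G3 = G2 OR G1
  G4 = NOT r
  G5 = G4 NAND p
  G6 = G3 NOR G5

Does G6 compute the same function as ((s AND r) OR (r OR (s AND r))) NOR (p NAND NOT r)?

G1 = s AND r
G2 = r OR G1 = r OR (s AND r)
G3 = G2 OR G1 = (r OR (s AND r)) OR (s AND r)
G4 = NOT r
G5 = G4 NAND p = NOT r NAND p
G6 = G3 NOR G5 = ((r OR (s AND r)) OR (s AND r)) NOR (NOT r NAND p)
At p=0, q=0, r=0, s=0: circuit gives 0, formula gives 0.
At p=1, q=0, r=0, s=0: circuit gives 1, formula gives 1.
Agrees on all 16 inputs.

Yes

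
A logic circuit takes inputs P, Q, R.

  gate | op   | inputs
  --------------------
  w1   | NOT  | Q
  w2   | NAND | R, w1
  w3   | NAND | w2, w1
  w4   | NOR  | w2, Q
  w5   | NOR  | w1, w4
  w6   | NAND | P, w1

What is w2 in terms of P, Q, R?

R NAND NOT Q

w1 = NOT Q
w2 = R NAND w1 = R NAND NOT Q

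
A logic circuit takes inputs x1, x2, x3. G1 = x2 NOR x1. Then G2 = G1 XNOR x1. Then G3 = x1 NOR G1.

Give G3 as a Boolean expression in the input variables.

x1 NOR (x2 NOR x1)

G1 = x2 NOR x1
G3 = x1 NOR G1 = x1 NOR (x2 NOR x1)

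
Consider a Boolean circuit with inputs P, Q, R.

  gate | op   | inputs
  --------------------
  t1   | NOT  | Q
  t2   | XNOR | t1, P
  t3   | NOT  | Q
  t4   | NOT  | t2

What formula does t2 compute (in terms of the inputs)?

NOT Q XNOR P

t1 = NOT Q
t2 = t1 XNOR P = NOT Q XNOR P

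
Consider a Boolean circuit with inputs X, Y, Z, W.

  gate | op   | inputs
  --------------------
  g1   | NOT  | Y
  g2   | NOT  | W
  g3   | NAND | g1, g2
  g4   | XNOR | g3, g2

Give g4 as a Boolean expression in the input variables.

g1 = NOT Y
g2 = NOT W
g3 = g1 NAND g2 = NOT Y NAND NOT W
g4 = g3 XNOR g2 = (NOT Y NAND NOT W) XNOR NOT W

(NOT Y NAND NOT W) XNOR NOT W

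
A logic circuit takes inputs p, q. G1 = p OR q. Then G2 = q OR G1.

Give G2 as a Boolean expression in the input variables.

G1 = p OR q
G2 = q OR G1 = q OR (p OR q)

q OR (p OR q)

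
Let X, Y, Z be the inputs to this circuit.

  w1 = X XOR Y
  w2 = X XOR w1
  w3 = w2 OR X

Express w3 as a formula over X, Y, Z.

w1 = X XOR Y
w2 = X XOR w1 = X XOR (X XOR Y)
w3 = w2 OR X = (X XOR (X XOR Y)) OR X

(X XOR (X XOR Y)) OR X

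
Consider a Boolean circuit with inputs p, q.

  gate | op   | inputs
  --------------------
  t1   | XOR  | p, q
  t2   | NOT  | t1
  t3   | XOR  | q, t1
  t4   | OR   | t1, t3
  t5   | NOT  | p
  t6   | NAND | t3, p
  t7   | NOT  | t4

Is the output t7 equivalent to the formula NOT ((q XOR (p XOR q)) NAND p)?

t1 = p XOR q
t3 = q XOR t1 = q XOR (p XOR q)
t4 = t1 OR t3 = (p XOR q) OR (q XOR (p XOR q))
t7 = NOT t4 = NOT ((p XOR q) OR (q XOR (p XOR q)))
At p=0, q=0: circuit gives 1, formula gives 0.

No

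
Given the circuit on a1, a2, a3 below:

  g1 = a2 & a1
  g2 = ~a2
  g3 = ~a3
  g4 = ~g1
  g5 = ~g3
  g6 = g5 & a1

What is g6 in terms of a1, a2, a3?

~~a3 & a1

g3 = ~a3
g5 = ~g3 = ~~a3
g6 = g5 & a1 = ~~a3 & a1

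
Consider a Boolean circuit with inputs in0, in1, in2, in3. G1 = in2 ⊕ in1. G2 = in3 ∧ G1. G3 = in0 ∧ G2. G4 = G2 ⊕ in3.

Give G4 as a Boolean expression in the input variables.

G1 = in2 ⊕ in1
G2 = in3 ∧ G1 = in3 ∧ (in2 ⊕ in1)
G4 = G2 ⊕ in3 = (in3 ∧ (in2 ⊕ in1)) ⊕ in3

(in3 ∧ (in2 ⊕ in1)) ⊕ in3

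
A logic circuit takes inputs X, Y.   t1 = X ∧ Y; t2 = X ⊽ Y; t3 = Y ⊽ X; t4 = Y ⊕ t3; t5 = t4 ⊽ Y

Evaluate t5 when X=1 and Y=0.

t3 = 0 ⊽ 1 = 0
t4 = 0 ⊕ 0 = 0
t5 = 0 ⊽ 0 = 1

1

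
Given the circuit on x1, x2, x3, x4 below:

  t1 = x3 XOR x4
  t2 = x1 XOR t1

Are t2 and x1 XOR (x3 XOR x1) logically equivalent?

t1 = x3 XOR x4
t2 = x1 XOR t1 = x1 XOR (x3 XOR x4)
At x1=0, x2=0, x3=0, x4=1: circuit gives 1, formula gives 0.

No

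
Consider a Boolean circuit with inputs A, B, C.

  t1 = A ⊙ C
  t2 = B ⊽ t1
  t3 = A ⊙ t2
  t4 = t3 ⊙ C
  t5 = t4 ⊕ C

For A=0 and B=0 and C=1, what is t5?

t1 = 0 ⊙ 1 = 0
t2 = 0 ⊽ 0 = 1
t3 = 0 ⊙ 1 = 0
t4 = 0 ⊙ 1 = 0
t5 = 0 ⊕ 1 = 1

1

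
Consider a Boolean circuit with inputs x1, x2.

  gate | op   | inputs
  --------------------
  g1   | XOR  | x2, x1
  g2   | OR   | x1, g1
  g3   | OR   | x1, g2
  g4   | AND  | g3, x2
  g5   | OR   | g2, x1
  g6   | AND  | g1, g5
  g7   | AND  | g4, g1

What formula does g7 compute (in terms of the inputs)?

((x1 OR (x1 OR (x2 XOR x1))) AND x2) AND (x2 XOR x1)

g1 = x2 XOR x1
g2 = x1 OR g1 = x1 OR (x2 XOR x1)
g3 = x1 OR g2 = x1 OR (x1 OR (x2 XOR x1))
g4 = g3 AND x2 = (x1 OR (x1 OR (x2 XOR x1))) AND x2
g7 = g4 AND g1 = ((x1 OR (x1 OR (x2 XOR x1))) AND x2) AND (x2 XOR x1)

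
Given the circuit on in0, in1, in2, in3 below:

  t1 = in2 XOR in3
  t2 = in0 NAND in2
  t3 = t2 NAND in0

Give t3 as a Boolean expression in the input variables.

t2 = in0 NAND in2
t3 = t2 NAND in0 = (in0 NAND in2) NAND in0

(in0 NAND in2) NAND in0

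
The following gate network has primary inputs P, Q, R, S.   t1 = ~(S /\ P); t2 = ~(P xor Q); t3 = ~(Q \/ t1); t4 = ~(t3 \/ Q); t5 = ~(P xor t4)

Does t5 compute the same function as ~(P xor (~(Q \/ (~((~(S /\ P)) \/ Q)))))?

Yes

t1 = ~(S /\ P)
t3 = ~(Q \/ t1) = ~(Q \/ (~(S /\ P)))
t4 = ~(t3 \/ Q) = ~((~(Q \/ (~(S /\ P)))) \/ Q)
t5 = ~(P xor t4) = ~(P xor (~((~(Q \/ (~(S /\ P)))) \/ Q)))
At P=0, Q=0, R=0, S=0: circuit gives 0, formula gives 0.
At P=0, Q=1, R=0, S=0: circuit gives 1, formula gives 1.
Agrees on all 16 inputs.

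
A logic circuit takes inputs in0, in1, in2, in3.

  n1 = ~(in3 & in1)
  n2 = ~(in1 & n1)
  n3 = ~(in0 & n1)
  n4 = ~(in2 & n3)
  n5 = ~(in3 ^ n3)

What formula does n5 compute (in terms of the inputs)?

~(in3 ^ (~(in0 & (~(in3 & in1)))))

n1 = ~(in3 & in1)
n3 = ~(in0 & n1) = ~(in0 & (~(in3 & in1)))
n5 = ~(in3 ^ n3) = ~(in3 ^ (~(in0 & (~(in3 & in1)))))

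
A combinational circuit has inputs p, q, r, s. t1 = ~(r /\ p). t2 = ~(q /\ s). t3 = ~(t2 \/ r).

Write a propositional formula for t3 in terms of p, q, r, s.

t2 = ~(q /\ s)
t3 = ~(t2 \/ r) = ~((~(q /\ s)) \/ r)

~((~(q /\ s)) \/ r)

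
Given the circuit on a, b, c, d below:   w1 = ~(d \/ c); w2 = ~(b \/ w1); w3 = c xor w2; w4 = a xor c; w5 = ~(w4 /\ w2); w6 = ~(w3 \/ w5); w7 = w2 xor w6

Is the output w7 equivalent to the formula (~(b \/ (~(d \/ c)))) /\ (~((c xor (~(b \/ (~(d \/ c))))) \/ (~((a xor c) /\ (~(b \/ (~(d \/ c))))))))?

w1 = ~(d \/ c)
w2 = ~(b \/ w1) = ~(b \/ (~(d \/ c)))
w3 = c xor w2 = c xor (~(b \/ (~(d \/ c))))
w4 = a xor c
w5 = ~(w4 /\ w2) = ~((a xor c) /\ (~(b \/ (~(d \/ c)))))
w6 = ~(w3 \/ w5) = ~((c xor (~(b \/ (~(d \/ c))))) \/ (~((a xor c) /\ (~(b \/ (~(d \/ c)))))))
w7 = w2 xor w6 = (~(b \/ (~(d \/ c)))) xor (~((c xor (~(b \/ (~(d \/ c))))) \/ (~((a xor c) /\ (~(b \/ (~(d \/ c))))))))
At a=0, b=0, c=0, d=1: circuit gives 1, formula gives 0.

No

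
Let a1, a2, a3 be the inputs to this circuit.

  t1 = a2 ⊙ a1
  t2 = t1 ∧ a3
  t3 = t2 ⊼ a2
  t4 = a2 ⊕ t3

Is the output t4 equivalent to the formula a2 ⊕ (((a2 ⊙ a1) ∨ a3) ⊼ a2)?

No

t1 = a2 ⊙ a1
t2 = t1 ∧ a3 = (a2 ⊙ a1) ∧ a3
t3 = t2 ⊼ a2 = ((a2 ⊙ a1) ∧ a3) ⊼ a2
t4 = a2 ⊕ t3 = a2 ⊕ (((a2 ⊙ a1) ∧ a3) ⊼ a2)
At a1=0, a2=1, a3=1: circuit gives 0, formula gives 1.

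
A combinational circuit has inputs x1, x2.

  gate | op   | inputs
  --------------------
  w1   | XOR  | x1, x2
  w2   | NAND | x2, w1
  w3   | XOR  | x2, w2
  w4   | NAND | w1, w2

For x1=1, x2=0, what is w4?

0

w1 = 1 XOR 0 = 1
w2 = 0 NAND 1 = 1
w4 = 1 NAND 1 = 0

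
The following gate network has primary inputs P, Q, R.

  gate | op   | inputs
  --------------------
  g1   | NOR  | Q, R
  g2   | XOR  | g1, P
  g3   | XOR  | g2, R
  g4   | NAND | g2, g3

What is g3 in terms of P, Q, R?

g1 = Q NOR R
g2 = g1 XOR P = (Q NOR R) XOR P
g3 = g2 XOR R = ((Q NOR R) XOR P) XOR R

((Q NOR R) XOR P) XOR R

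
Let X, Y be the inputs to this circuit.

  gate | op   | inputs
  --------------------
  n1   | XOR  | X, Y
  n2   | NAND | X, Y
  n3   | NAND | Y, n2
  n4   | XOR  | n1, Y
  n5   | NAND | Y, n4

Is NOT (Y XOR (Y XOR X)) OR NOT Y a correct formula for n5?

Yes

n1 = X XOR Y
n4 = n1 XOR Y = (X XOR Y) XOR Y
n5 = Y NAND n4 = Y NAND ((X XOR Y) XOR Y)
At X=1, Y=1: circuit gives 0, formula gives 0.
At X=0, Y=0: circuit gives 1, formula gives 1.
Agrees on all 4 inputs.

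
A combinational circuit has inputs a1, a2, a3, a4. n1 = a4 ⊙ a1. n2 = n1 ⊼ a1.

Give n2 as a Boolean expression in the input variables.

n1 = a4 ⊙ a1
n2 = n1 ⊼ a1 = (a4 ⊙ a1) ⊼ a1

(a4 ⊙ a1) ⊼ a1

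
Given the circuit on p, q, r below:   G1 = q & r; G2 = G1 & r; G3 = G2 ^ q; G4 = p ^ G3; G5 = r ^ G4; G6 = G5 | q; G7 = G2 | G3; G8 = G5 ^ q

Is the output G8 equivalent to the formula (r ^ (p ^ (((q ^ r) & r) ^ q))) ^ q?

No

G1 = q & r
G2 = G1 & r = (q & r) & r
G3 = G2 ^ q = ((q & r) & r) ^ q
G4 = p ^ G3 = p ^ (((q & r) & r) ^ q)
G5 = r ^ G4 = r ^ (p ^ (((q & r) & r) ^ q))
G8 = G5 ^ q = (r ^ (p ^ (((q & r) & r) ^ q))) ^ q
At p=0, q=0, r=1: circuit gives 1, formula gives 0.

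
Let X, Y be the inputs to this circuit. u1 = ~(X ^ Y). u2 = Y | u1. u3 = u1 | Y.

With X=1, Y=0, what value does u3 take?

0

u1 = ~(1 ^ 0) = 0
u3 = 0 | 0 = 0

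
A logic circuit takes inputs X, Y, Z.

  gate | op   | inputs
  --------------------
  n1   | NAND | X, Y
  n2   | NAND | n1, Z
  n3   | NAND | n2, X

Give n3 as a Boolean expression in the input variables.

((X NAND Y) NAND Z) NAND X

n1 = X NAND Y
n2 = n1 NAND Z = (X NAND Y) NAND Z
n3 = n2 NAND X = ((X NAND Y) NAND Z) NAND X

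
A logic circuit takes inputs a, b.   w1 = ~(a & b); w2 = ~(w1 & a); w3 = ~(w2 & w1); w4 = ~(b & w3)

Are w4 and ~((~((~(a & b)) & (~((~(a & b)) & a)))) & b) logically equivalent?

w1 = ~(a & b)
w2 = ~(w1 & a) = ~((~(a & b)) & a)
w3 = ~(w2 & w1) = ~((~((~(a & b)) & a)) & (~(a & b)))
w4 = ~(b & w3) = ~(b & (~((~((~(a & b)) & a)) & (~(a & b)))))
At a=1, b=1: circuit gives 0, formula gives 0.
At a=0, b=0: circuit gives 1, formula gives 1.
Agrees on all 4 inputs.

Yes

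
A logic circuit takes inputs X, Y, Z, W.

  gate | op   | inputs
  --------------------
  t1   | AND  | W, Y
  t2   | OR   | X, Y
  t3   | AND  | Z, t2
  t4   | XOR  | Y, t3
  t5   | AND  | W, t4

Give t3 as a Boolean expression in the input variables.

Z AND (X OR Y)

t2 = X OR Y
t3 = Z AND t2 = Z AND (X OR Y)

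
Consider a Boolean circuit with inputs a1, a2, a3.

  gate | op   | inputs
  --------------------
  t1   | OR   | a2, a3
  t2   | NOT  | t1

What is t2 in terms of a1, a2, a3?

NOT (a2 OR a3)

t1 = a2 OR a3
t2 = NOT t1 = NOT (a2 OR a3)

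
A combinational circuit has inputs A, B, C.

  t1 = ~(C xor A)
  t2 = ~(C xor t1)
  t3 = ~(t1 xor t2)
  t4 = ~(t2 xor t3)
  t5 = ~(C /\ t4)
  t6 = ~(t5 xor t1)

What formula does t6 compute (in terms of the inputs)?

~((~(C /\ (~((~(C xor (~(C xor A)))) xor (~((~(C xor A)) xor (~(C xor (~(C xor A)))))))))) xor (~(C xor A)))

t1 = ~(C xor A)
t2 = ~(C xor t1) = ~(C xor (~(C xor A)))
t3 = ~(t1 xor t2) = ~((~(C xor A)) xor (~(C xor (~(C xor A)))))
t4 = ~(t2 xor t3) = ~((~(C xor (~(C xor A)))) xor (~((~(C xor A)) xor (~(C xor (~(C xor A)))))))
t5 = ~(C /\ t4) = ~(C /\ (~((~(C xor (~(C xor A)))) xor (~((~(C xor A)) xor (~(C xor (~(C xor A)))))))))
t6 = ~(t5 xor t1) = ~((~(C /\ (~((~(C xor (~(C xor A)))) xor (~((~(C xor A)) xor (~(C xor (~(C xor A)))))))))) xor (~(C xor A)))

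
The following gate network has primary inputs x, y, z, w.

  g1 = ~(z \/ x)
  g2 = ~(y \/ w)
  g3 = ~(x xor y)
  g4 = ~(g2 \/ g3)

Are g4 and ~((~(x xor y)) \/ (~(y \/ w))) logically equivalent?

Yes

g2 = ~(y \/ w)
g3 = ~(x xor y)
g4 = ~(g2 \/ g3) = ~((~(y \/ w)) \/ (~(x xor y)))
At x=0, y=0, z=0, w=0: circuit gives 0, formula gives 0.
At x=0, y=1, z=0, w=0: circuit gives 1, formula gives 1.
Agrees on all 16 inputs.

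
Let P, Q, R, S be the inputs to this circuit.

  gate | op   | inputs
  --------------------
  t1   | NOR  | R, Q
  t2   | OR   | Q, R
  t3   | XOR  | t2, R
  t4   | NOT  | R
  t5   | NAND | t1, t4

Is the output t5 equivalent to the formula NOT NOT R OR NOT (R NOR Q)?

t1 = R NOR Q
t4 = NOT R
t5 = t1 NAND t4 = (R NOR Q) NAND NOT R
At P=0, Q=0, R=0, S=0: circuit gives 0, formula gives 0.
At P=0, Q=0, R=1, S=0: circuit gives 1, formula gives 1.
Agrees on all 16 inputs.

Yes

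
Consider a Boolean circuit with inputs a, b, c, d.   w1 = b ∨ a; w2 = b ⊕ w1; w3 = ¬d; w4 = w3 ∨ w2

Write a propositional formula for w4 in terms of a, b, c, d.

¬d ∨ (b ⊕ (b ∨ a))

w1 = b ∨ a
w2 = b ⊕ w1 = b ⊕ (b ∨ a)
w3 = ¬d
w4 = w3 ∨ w2 = ¬d ∨ (b ⊕ (b ∨ a))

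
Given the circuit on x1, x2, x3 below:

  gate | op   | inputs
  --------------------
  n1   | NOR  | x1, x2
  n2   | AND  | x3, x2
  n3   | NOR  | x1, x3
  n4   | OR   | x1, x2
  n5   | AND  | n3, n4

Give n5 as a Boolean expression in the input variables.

(x1 NOR x3) AND (x1 OR x2)

n3 = x1 NOR x3
n4 = x1 OR x2
n5 = n3 AND n4 = (x1 NOR x3) AND (x1 OR x2)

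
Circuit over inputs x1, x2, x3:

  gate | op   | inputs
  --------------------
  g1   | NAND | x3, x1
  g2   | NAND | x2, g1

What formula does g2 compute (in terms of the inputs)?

g1 = x3 NAND x1
g2 = x2 NAND g1 = x2 NAND (x3 NAND x1)

x2 NAND (x3 NAND x1)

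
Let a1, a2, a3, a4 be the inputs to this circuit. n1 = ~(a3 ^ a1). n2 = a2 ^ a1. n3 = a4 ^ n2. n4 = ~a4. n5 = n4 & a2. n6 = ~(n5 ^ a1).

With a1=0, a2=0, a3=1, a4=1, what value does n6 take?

n4 = ~1 = 0
n5 = 0 & 0 = 0
n6 = ~(0 ^ 0) = 1

1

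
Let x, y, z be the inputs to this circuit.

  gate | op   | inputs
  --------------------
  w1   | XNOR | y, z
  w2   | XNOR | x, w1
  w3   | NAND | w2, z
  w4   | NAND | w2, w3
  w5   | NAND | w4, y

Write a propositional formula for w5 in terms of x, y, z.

w1 = y XNOR z
w2 = x XNOR w1 = x XNOR (y XNOR z)
w3 = w2 NAND z = (x XNOR (y XNOR z)) NAND z
w4 = w2 NAND w3 = (x XNOR (y XNOR z)) NAND ((x XNOR (y XNOR z)) NAND z)
w5 = w4 NAND y = ((x XNOR (y XNOR z)) NAND ((x XNOR (y XNOR z)) NAND z)) NAND y

((x XNOR (y XNOR z)) NAND ((x XNOR (y XNOR z)) NAND z)) NAND y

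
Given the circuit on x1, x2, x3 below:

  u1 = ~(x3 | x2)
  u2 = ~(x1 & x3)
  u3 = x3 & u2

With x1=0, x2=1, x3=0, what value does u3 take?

u2 = ~(0 & 0) = 1
u3 = 0 & 1 = 0

0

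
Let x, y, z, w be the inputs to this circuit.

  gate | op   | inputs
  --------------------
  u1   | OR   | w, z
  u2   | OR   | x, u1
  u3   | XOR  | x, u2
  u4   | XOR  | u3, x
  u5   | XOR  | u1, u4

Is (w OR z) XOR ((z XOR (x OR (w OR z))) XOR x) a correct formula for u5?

u1 = w OR z
u2 = x OR u1 = x OR (w OR z)
u3 = x XOR u2 = x XOR (x OR (w OR z))
u4 = u3 XOR x = (x XOR (x OR (w OR z))) XOR x
u5 = u1 XOR u4 = (w OR z) XOR ((x XOR (x OR (w OR z))) XOR x)
At x=0, y=0, z=1, w=0: circuit gives 0, formula gives 1.

No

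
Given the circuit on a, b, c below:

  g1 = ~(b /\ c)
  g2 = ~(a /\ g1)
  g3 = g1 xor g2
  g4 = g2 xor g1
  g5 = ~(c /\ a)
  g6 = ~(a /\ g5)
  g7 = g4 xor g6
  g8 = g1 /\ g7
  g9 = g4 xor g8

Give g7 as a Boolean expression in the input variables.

((~(a /\ (~(b /\ c)))) xor (~(b /\ c))) xor (~(a /\ (~(c /\ a))))

g1 = ~(b /\ c)
g2 = ~(a /\ g1) = ~(a /\ (~(b /\ c)))
g4 = g2 xor g1 = (~(a /\ (~(b /\ c)))) xor (~(b /\ c))
g5 = ~(c /\ a)
g6 = ~(a /\ g5) = ~(a /\ (~(c /\ a)))
g7 = g4 xor g6 = ((~(a /\ (~(b /\ c)))) xor (~(b /\ c))) xor (~(a /\ (~(c /\ a))))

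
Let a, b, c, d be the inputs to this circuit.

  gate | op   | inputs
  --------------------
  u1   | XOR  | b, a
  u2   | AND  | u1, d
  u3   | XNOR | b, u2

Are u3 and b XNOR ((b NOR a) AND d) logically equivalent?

u1 = b XOR a
u2 = u1 AND d = (b XOR a) AND d
u3 = b XNOR u2 = b XNOR ((b XOR a) AND d)
At a=0, b=0, c=0, d=1: circuit gives 1, formula gives 0.

No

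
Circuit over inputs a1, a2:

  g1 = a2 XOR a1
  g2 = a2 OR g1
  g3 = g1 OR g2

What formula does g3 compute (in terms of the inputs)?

g1 = a2 XOR a1
g2 = a2 OR g1 = a2 OR (a2 XOR a1)
g3 = g1 OR g2 = (a2 XOR a1) OR (a2 OR (a2 XOR a1))

(a2 XOR a1) OR (a2 OR (a2 XOR a1))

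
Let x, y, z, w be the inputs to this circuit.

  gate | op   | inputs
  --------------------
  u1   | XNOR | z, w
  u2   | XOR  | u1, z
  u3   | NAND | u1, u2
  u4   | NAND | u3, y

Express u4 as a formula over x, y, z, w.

u1 = z XNOR w
u2 = u1 XOR z = (z XNOR w) XOR z
u3 = u1 NAND u2 = (z XNOR w) NAND ((z XNOR w) XOR z)
u4 = u3 NAND y = ((z XNOR w) NAND ((z XNOR w) XOR z)) NAND y

((z XNOR w) NAND ((z XNOR w) XOR z)) NAND y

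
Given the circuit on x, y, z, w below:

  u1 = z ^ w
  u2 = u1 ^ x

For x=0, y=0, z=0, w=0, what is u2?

u1 = 0 ^ 0 = 0
u2 = 0 ^ 0 = 0

0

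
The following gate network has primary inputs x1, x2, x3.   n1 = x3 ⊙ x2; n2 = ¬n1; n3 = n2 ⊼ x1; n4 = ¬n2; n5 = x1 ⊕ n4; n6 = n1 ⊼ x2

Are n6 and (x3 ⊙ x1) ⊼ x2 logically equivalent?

No

n1 = x3 ⊙ x2
n6 = n1 ⊼ x2 = (x3 ⊙ x2) ⊼ x2
At x1=0, x2=1, x3=0: circuit gives 1, formula gives 0.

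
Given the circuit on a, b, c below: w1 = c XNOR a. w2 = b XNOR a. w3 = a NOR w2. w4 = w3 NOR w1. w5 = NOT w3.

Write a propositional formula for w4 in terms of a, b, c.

(a NOR (b XNOR a)) NOR (c XNOR a)

w1 = c XNOR a
w2 = b XNOR a
w3 = a NOR w2 = a NOR (b XNOR a)
w4 = w3 NOR w1 = (a NOR (b XNOR a)) NOR (c XNOR a)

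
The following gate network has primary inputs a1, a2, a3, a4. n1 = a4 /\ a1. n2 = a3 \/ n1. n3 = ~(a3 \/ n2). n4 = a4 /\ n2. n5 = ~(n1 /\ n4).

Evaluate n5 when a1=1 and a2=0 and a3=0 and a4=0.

n1 = 0 /\ 1 = 0
n2 = 0 \/ 0 = 0
n4 = 0 /\ 0 = 0
n5 = ~(0 /\ 0) = 1

1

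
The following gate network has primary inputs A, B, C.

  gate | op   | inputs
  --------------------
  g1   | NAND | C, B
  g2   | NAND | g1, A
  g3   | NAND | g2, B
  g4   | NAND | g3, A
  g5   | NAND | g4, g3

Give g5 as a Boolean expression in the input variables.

((((C NAND B) NAND A) NAND B) NAND A) NAND (((C NAND B) NAND A) NAND B)

g1 = C NAND B
g2 = g1 NAND A = (C NAND B) NAND A
g3 = g2 NAND B = ((C NAND B) NAND A) NAND B
g4 = g3 NAND A = (((C NAND B) NAND A) NAND B) NAND A
g5 = g4 NAND g3 = ((((C NAND B) NAND A) NAND B) NAND A) NAND (((C NAND B) NAND A) NAND B)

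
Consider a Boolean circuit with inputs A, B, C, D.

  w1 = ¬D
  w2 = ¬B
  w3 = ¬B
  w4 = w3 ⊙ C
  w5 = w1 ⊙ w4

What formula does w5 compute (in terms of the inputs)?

¬D ⊙ (¬B ⊙ C)

w1 = ¬D
w3 = ¬B
w4 = w3 ⊙ C = ¬B ⊙ C
w5 = w1 ⊙ w4 = ¬D ⊙ (¬B ⊙ C)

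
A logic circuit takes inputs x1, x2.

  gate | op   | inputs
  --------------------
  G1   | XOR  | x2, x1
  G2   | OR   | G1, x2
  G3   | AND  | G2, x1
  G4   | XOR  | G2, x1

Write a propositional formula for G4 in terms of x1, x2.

G1 = x2 XOR x1
G2 = G1 OR x2 = (x2 XOR x1) OR x2
G4 = G2 XOR x1 = ((x2 XOR x1) OR x2) XOR x1

((x2 XOR x1) OR x2) XOR x1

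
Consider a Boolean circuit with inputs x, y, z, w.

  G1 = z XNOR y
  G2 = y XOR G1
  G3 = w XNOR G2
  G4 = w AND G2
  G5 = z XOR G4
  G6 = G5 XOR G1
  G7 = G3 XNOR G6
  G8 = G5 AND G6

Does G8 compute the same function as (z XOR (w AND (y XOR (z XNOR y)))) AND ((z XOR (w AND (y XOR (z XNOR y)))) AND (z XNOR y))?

No

G1 = z XNOR y
G2 = y XOR G1 = y XOR (z XNOR y)
G4 = w AND G2 = w AND (y XOR (z XNOR y))
G5 = z XOR G4 = z XOR (w AND (y XOR (z XNOR y)))
G6 = G5 XOR G1 = (z XOR (w AND (y XOR (z XNOR y)))) XOR (z XNOR y)
G8 = G5 AND G6 = (z XOR (w AND (y XOR (z XNOR y)))) AND ((z XOR (w AND (y XOR (z XNOR y)))) XOR (z XNOR y))
At x=0, y=0, z=0, w=1: circuit gives 0, formula gives 1.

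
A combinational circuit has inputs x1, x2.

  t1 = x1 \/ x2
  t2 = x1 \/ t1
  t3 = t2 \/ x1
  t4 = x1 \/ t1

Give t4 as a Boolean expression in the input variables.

x1 \/ (x1 \/ x2)

t1 = x1 \/ x2
t4 = x1 \/ t1 = x1 \/ (x1 \/ x2)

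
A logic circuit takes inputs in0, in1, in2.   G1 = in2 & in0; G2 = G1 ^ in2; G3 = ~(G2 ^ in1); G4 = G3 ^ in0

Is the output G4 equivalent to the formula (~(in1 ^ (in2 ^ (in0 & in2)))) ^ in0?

Yes

G1 = in2 & in0
G2 = G1 ^ in2 = (in2 & in0) ^ in2
G3 = ~(G2 ^ in1) = ~(((in2 & in0) ^ in2) ^ in1)
G4 = G3 ^ in0 = (~(((in2 & in0) ^ in2) ^ in1)) ^ in0
At in0=0, in1=0, in2=1: circuit gives 0, formula gives 0.
At in0=0, in1=0, in2=0: circuit gives 1, formula gives 1.
Agrees on all 8 inputs.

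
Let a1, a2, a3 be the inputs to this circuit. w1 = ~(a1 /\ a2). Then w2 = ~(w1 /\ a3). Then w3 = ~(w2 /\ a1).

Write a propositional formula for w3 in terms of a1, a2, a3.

w1 = ~(a1 /\ a2)
w2 = ~(w1 /\ a3) = ~((~(a1 /\ a2)) /\ a3)
w3 = ~(w2 /\ a1) = ~((~((~(a1 /\ a2)) /\ a3)) /\ a1)

~((~((~(a1 /\ a2)) /\ a3)) /\ a1)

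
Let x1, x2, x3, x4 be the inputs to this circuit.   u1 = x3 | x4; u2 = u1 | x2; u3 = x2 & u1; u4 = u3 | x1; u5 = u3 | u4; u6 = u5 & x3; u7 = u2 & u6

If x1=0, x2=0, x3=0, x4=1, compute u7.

0

u1 = 0 | 1 = 1
u2 = 1 | 0 = 1
u3 = 0 & 1 = 0
u4 = 0 | 0 = 0
u5 = 0 | 0 = 0
u6 = 0 & 0 = 0
u7 = 1 & 0 = 0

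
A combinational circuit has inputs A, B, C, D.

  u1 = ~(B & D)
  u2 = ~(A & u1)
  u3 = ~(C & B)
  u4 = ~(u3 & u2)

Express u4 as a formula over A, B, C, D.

u1 = ~(B & D)
u2 = ~(A & u1) = ~(A & (~(B & D)))
u3 = ~(C & B)
u4 = ~(u3 & u2) = ~((~(C & B)) & (~(A & (~(B & D)))))

~((~(C & B)) & (~(A & (~(B & D)))))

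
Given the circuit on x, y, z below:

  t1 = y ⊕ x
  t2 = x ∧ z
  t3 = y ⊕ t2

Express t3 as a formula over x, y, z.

t2 = x ∧ z
t3 = y ⊕ t2 = y ⊕ (x ∧ z)

y ⊕ (x ∧ z)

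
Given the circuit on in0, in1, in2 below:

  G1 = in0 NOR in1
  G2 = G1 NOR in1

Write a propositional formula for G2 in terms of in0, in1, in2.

G1 = in0 NOR in1
G2 = G1 NOR in1 = (in0 NOR in1) NOR in1

(in0 NOR in1) NOR in1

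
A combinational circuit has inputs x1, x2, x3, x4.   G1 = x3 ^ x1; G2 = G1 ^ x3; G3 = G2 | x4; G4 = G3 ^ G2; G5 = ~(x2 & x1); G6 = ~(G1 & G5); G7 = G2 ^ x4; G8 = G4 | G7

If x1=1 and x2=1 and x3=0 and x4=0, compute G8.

1

G1 = 0 ^ 1 = 1
G2 = 1 ^ 0 = 1
G3 = 1 | 0 = 1
G4 = 1 ^ 1 = 0
G7 = 1 ^ 0 = 1
G8 = 0 | 1 = 1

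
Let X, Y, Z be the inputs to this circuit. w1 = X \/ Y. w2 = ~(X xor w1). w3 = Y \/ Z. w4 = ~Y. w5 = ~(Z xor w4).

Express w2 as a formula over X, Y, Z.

w1 = X \/ Y
w2 = ~(X xor w1) = ~(X xor (X \/ Y))

~(X xor (X \/ Y))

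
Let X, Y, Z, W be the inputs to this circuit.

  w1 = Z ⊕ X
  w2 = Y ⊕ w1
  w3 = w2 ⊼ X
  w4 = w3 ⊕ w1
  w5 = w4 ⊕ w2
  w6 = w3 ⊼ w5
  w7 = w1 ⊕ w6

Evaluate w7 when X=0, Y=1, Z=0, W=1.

1

w1 = 0 ⊕ 0 = 0
w2 = 1 ⊕ 0 = 1
w3 = 1 ⊼ 0 = 1
w4 = 1 ⊕ 0 = 1
w5 = 1 ⊕ 1 = 0
w6 = 1 ⊼ 0 = 1
w7 = 0 ⊕ 1 = 1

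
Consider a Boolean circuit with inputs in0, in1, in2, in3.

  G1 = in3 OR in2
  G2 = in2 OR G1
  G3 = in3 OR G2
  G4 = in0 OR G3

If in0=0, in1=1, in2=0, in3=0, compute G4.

G1 = 0 OR 0 = 0
G2 = 0 OR 0 = 0
G3 = 0 OR 0 = 0
G4 = 0 OR 0 = 0

0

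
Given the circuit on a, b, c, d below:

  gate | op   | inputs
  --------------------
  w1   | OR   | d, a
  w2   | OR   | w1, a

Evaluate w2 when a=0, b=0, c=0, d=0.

w1 = 0 OR 0 = 0
w2 = 0 OR 0 = 0

0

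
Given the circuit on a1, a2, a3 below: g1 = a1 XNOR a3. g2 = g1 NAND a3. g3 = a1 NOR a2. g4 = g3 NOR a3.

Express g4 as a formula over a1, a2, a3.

g3 = a1 NOR a2
g4 = g3 NOR a3 = (a1 NOR a2) NOR a3

(a1 NOR a2) NOR a3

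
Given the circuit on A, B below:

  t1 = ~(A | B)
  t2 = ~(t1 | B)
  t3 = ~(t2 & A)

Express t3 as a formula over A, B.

t1 = ~(A | B)
t2 = ~(t1 | B) = ~((~(A | B)) | B)
t3 = ~(t2 & A) = ~((~((~(A | B)) | B)) & A)

~((~((~(A | B)) | B)) & A)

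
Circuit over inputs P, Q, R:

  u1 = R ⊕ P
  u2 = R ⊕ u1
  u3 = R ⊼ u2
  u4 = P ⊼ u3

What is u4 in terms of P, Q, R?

u1 = R ⊕ P
u2 = R ⊕ u1 = R ⊕ (R ⊕ P)
u3 = R ⊼ u2 = R ⊼ (R ⊕ (R ⊕ P))
u4 = P ⊼ u3 = P ⊼ (R ⊼ (R ⊕ (R ⊕ P)))

P ⊼ (R ⊼ (R ⊕ (R ⊕ P)))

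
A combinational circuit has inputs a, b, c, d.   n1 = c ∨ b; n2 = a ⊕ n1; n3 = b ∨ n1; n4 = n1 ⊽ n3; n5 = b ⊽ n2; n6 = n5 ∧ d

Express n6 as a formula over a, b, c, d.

(b ⊽ (a ⊕ (c ∨ b))) ∧ d

n1 = c ∨ b
n2 = a ⊕ n1 = a ⊕ (c ∨ b)
n5 = b ⊽ n2 = b ⊽ (a ⊕ (c ∨ b))
n6 = n5 ∧ d = (b ⊽ (a ⊕ (c ∨ b))) ∧ d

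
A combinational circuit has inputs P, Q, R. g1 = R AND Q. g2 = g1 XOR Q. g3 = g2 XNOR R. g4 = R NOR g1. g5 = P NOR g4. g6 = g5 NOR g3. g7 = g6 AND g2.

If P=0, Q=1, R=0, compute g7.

g1 = 0 AND 1 = 0
g2 = 0 XOR 1 = 1
g3 = 1 XNOR 0 = 0
g4 = 0 NOR 0 = 1
g5 = 0 NOR 1 = 0
g6 = 0 NOR 0 = 1
g7 = 1 AND 1 = 1

1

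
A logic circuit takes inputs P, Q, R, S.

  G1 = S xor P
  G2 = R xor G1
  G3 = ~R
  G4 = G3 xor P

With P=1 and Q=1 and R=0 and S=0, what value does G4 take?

G3 = ~0 = 1
G4 = 1 xor 1 = 0

0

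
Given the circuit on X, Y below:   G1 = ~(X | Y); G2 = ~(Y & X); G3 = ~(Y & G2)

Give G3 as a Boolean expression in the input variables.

G2 = ~(Y & X)
G3 = ~(Y & G2) = ~(Y & (~(Y & X)))

~(Y & (~(Y & X)))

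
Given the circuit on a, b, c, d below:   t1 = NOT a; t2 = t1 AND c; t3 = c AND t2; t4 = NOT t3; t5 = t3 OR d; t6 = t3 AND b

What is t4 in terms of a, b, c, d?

t1 = NOT a
t2 = t1 AND c = NOT a AND c
t3 = c AND t2 = c AND (NOT a AND c)
t4 = NOT t3 = NOT (c AND (NOT a AND c))

NOT (c AND (NOT a AND c))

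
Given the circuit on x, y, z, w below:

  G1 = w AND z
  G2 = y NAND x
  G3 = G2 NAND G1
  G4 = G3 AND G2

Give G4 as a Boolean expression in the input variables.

G1 = w AND z
G2 = y NAND x
G3 = G2 NAND G1 = (y NAND x) NAND (w AND z)
G4 = G3 AND G2 = ((y NAND x) NAND (w AND z)) AND (y NAND x)

((y NAND x) NAND (w AND z)) AND (y NAND x)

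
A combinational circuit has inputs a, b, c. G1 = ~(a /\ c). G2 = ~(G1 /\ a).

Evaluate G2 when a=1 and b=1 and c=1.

1

G1 = ~(1 /\ 1) = 0
G2 = ~(0 /\ 1) = 1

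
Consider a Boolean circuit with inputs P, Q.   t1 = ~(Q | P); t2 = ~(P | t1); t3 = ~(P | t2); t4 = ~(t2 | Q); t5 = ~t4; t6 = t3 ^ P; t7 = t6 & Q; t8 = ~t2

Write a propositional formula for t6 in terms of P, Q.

(~(P | (~(P | (~(Q | P)))))) ^ P

t1 = ~(Q | P)
t2 = ~(P | t1) = ~(P | (~(Q | P)))
t3 = ~(P | t2) = ~(P | (~(P | (~(Q | P)))))
t6 = t3 ^ P = (~(P | (~(P | (~(Q | P)))))) ^ P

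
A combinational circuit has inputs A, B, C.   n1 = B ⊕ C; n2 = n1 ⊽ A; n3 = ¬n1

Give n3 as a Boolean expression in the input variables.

n1 = B ⊕ C
n3 = ¬n1 = ¬(B ⊕ C)

¬(B ⊕ C)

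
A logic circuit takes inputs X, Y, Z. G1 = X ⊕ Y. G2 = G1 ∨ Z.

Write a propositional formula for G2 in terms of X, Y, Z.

G1 = X ⊕ Y
G2 = G1 ∨ Z = (X ⊕ Y) ∨ Z

(X ⊕ Y) ∨ Z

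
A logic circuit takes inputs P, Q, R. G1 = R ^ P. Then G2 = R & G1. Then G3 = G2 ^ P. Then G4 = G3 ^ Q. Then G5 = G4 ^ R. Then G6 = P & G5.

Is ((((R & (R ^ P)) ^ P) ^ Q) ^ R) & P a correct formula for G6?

Yes

G1 = R ^ P
G2 = R & G1 = R & (R ^ P)
G3 = G2 ^ P = (R & (R ^ P)) ^ P
G4 = G3 ^ Q = ((R & (R ^ P)) ^ P) ^ Q
G5 = G4 ^ R = (((R & (R ^ P)) ^ P) ^ Q) ^ R
G6 = P & G5 = P & ((((R & (R ^ P)) ^ P) ^ Q) ^ R)
At P=0, Q=0, R=0: circuit gives 0, formula gives 0.
At P=1, Q=0, R=0: circuit gives 1, formula gives 1.
Agrees on all 8 inputs.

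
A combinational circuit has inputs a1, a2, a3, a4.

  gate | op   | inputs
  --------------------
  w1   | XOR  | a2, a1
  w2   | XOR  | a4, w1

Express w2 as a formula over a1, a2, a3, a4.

a4 XOR (a2 XOR a1)

w1 = a2 XOR a1
w2 = a4 XOR w1 = a4 XOR (a2 XOR a1)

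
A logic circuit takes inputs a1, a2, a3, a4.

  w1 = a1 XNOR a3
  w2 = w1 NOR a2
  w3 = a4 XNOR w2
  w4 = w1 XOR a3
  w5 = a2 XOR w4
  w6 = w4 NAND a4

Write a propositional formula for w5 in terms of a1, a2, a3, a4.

w1 = a1 XNOR a3
w4 = w1 XOR a3 = (a1 XNOR a3) XOR a3
w5 = a2 XOR w4 = a2 XOR ((a1 XNOR a3) XOR a3)

a2 XOR ((a1 XNOR a3) XOR a3)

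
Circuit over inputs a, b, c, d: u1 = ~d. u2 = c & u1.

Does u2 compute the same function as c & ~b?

No

u1 = ~d
u2 = c & u1 = c & ~d
At a=0, b=0, c=1, d=1: circuit gives 0, formula gives 1.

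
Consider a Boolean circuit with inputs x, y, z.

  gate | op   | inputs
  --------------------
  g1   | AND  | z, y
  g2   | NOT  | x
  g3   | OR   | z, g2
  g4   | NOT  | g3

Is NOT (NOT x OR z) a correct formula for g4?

g2 = NOT x
g3 = z OR g2 = z OR NOT x
g4 = NOT g3 = NOT (z OR NOT x)
At x=0, y=0, z=0: circuit gives 0, formula gives 0.
At x=1, y=0, z=0: circuit gives 1, formula gives 1.
Agrees on all 8 inputs.

Yes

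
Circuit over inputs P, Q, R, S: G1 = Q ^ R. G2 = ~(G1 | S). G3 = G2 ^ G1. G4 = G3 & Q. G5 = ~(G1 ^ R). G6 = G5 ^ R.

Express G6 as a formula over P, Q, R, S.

G1 = Q ^ R
G5 = ~(G1 ^ R) = ~((Q ^ R) ^ R)
G6 = G5 ^ R = (~((Q ^ R) ^ R)) ^ R

(~((Q ^ R) ^ R)) ^ R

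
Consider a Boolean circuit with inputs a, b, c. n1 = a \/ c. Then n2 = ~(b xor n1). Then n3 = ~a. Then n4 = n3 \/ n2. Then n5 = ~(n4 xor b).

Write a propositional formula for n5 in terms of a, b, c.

~((~a \/ (~(b xor (a \/ c)))) xor b)

n1 = a \/ c
n2 = ~(b xor n1) = ~(b xor (a \/ c))
n3 = ~a
n4 = n3 \/ n2 = ~a \/ (~(b xor (a \/ c)))
n5 = ~(n4 xor b) = ~((~a \/ (~(b xor (a \/ c)))) xor b)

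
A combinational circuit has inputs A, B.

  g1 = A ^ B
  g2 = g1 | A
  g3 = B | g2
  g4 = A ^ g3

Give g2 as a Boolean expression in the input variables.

g1 = A ^ B
g2 = g1 | A = (A ^ B) | A

(A ^ B) | A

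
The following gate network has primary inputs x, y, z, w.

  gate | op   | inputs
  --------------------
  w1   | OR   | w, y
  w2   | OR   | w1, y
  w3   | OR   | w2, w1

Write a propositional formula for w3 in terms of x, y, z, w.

w1 = w OR y
w2 = w1 OR y = (w OR y) OR y
w3 = w2 OR w1 = ((w OR y) OR y) OR (w OR y)

((w OR y) OR y) OR (w OR y)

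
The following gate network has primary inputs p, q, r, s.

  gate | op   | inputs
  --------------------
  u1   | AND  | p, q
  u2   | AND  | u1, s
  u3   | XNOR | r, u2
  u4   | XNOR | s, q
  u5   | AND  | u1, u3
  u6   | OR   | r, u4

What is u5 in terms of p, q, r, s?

(p AND q) AND (r XNOR ((p AND q) AND s))

u1 = p AND q
u2 = u1 AND s = (p AND q) AND s
u3 = r XNOR u2 = r XNOR ((p AND q) AND s)
u5 = u1 AND u3 = (p AND q) AND (r XNOR ((p AND q) AND s))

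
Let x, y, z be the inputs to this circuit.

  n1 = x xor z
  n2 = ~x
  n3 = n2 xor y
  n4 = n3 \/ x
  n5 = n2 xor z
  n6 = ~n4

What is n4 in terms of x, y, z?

(~x xor y) \/ x

n2 = ~x
n3 = n2 xor y = ~x xor y
n4 = n3 \/ x = (~x xor y) \/ x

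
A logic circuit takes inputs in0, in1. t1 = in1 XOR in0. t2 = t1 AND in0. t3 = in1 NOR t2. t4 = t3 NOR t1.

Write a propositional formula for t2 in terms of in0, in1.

t1 = in1 XOR in0
t2 = t1 AND in0 = (in1 XOR in0) AND in0

(in1 XOR in0) AND in0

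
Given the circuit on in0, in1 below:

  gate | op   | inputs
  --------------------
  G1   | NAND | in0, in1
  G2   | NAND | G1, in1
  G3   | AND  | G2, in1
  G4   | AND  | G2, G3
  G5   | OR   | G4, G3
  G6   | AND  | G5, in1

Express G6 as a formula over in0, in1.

G1 = in0 NAND in1
G2 = G1 NAND in1 = (in0 NAND in1) NAND in1
G3 = G2 AND in1 = ((in0 NAND in1) NAND in1) AND in1
G4 = G2 AND G3 = ((in0 NAND in1) NAND in1) AND (((in0 NAND in1) NAND in1) AND in1)
G5 = G4 OR G3 = (((in0 NAND in1) NAND in1) AND (((in0 NAND in1) NAND in1) AND in1)) OR (((in0 NAND in1) NAND in1) AND in1)
G6 = G5 AND in1 = ((((in0 NAND in1) NAND in1) AND (((in0 NAND in1) NAND in1) AND in1)) OR (((in0 NAND in1) NAND in1) AND in1)) AND in1

((((in0 NAND in1) NAND in1) AND (((in0 NAND in1) NAND in1) AND in1)) OR (((in0 NAND in1) NAND in1) AND in1)) AND in1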